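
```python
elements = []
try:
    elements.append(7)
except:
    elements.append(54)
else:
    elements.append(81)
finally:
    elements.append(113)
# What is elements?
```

Step-by-step execution trace:
1. try: `elements.append(7)` → elements = [7]. No exception raised.
2. `except` is skipped.
3. `else` runs: `elements.append(81)` → elements = [7, 81].
4. `finally` always runs: `elements.append(113)` → elements = [7, 81, 113].
Result: [7, 81, 113]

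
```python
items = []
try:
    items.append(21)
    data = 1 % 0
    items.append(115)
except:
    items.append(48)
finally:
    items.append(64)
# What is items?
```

Step-by-step execution trace:
1. try: `items.append(21)` → items = [21].
2. `data = 1 % 0` raises ZeroDivisionError; `items.append(115)` is not reached.
3. bare `except` matches → `items.append(48)` → items = [21, 48].
4. finally always runs: `items.append(64)` → items = [21, 48, 64].
Result: [21, 48, 64]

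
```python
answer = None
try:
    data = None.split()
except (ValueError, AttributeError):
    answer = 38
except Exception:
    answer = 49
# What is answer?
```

Step-by-step execution trace:
1. `data = None.split()` raises AttributeError.
2. `except (ValueError, AttributeError)` matches (AttributeError is in the tuple) → answer = 38.
3. `except Exception` is not reached.
Result: 38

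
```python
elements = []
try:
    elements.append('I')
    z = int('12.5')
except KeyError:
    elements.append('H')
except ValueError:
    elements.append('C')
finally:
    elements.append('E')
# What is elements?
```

Step-by-step execution trace:
1. try: `elements.append('I')` → elements = ['I'].
2. `z = int('12.5')` raises ValueError.
3. `except KeyError` does not match ValueError; skipped.
4. `except ValueError` matches → `elements.append('C')` → elements = ['I', 'C'].
5. finally always runs: `elements.append('E')` → elements = ['I', 'C', 'E'].
Result: ['I', 'C', 'E']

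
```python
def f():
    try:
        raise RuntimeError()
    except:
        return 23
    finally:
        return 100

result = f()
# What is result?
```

Step-by-step execution trace:
1. `f()` enters try: `raise RuntimeError()` raises RuntimeError.
2. bare `except` matches → `return 23` sets pending return value 23.
3. Before returning, `finally: return 100` runs and overrides the pending return.
4. f() returns 100 → result = 100.
Result: 100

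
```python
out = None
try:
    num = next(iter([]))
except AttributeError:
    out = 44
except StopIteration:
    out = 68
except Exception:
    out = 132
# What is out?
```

Step-by-step execution trace:
1. `num = next(iter([]))` raises StopIteration.
2. `except AttributeError` does not match StopIteration; skipped.
3. `except StopIteration` matches → out = 68.
4. Remaining except clauses are skipped.
Result: 68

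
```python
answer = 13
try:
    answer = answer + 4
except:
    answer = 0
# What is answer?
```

Step-by-step execution trace:
1. answer starts at 13.
2. try: `answer = answer + 4` → answer = 17. No exception raised.
3. `except` is skipped.
Result: 17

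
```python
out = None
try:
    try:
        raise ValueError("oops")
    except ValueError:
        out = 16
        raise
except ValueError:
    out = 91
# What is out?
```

Step-by-step execution trace:
1. Inner try: `raise ValueError("oops")` raises ValueError.
2. Inner `except ValueError` matches → out = 16.
3. bare `raise` re-raises the same ValueError.
4. Outer `except ValueError` matches → out = 91.
Result: 91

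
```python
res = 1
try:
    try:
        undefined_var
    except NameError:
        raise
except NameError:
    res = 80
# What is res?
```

Step-by-step execution trace:
1. Inner try: `undefined_var` raises NameError.
2. Inner `except NameError` matches; bare `raise` re-raises the same NameError.
3. Outer `except NameError` matches → res = 80.
Result: 80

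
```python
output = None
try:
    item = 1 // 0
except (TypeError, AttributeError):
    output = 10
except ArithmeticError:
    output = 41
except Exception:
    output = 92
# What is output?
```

Step-by-step execution trace:
1. `item = 1 // 0` raises ZeroDivisionError.
2. `except (TypeError, AttributeError)` does not match ZeroDivisionError; skipped.
3. `except ArithmeticError` matches (ZeroDivisionError is a subclass of ArithmeticError) → output = 41.
4. `except Exception` is not reached.
Result: 41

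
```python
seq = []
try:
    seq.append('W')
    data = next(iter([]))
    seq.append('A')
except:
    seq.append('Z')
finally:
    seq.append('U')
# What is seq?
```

Step-by-step execution trace:
1. try: `seq.append('W')` → seq = ['W'].
2. `data = next(iter([]))` raises StopIteration; `seq.append('A')` is not reached.
3. bare `except` matches → `seq.append('Z')` → seq = ['W', 'Z'].
4. finally always runs: `seq.append('U')` → seq = ['W', 'Z', 'U'].
Result: ['W', 'Z', 'U']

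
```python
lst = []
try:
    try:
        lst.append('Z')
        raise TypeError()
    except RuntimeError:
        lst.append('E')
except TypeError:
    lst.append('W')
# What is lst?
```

Step-by-step execution trace:
1. Inner try: `lst.append('Z')` → lst = ['Z'].
2. `raise TypeError()` raises TypeError.
3. Inner `except RuntimeError` does not match TypeError; exception propagates to outer try.
4. Outer `except TypeError` matches → `lst.append('W')` → lst = ['Z', 'W'].
Result: ['Z', 'W']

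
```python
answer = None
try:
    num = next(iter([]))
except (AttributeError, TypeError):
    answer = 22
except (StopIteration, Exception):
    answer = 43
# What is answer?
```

Step-by-step execution trace:
1. `num = next(iter([]))` raises StopIteration.
2. `except (AttributeError, TypeError)` does not match StopIteration; skipped.
3. `except (StopIteration, Exception)` matches (StopIteration is in the tuple) → answer = 43.
Result: 43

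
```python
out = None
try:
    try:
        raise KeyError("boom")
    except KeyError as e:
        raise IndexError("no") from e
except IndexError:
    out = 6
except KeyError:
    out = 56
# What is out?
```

Step-by-step execution trace:
1. Inner try raises KeyError; inner `except KeyError as e` catches it.
2. `raise IndexError(...) from e` raises IndexError (KeyError is attached as __cause__, but only IndexError is active).
3. Outer `except IndexError` matches → out = 6.
4. `except KeyError` is not reached.
Result: 6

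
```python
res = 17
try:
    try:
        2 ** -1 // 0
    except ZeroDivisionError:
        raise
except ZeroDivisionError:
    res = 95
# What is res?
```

Step-by-step execution trace:
1. Inner try: `2 ** -1 // 0` raises ZeroDivisionError.
2. Inner `except ZeroDivisionError` matches; bare `raise` re-raises the same ZeroDivisionError.
3. Outer `except ZeroDivisionError` matches → res = 95.
Result: 95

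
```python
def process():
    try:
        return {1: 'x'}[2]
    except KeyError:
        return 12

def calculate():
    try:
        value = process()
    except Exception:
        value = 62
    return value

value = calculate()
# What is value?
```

Step-by-step execution trace:
1. `calculate()` calls `process()`.
2. In process: `{1: 'x'}[2]` raises KeyError; `except KeyError` catches it → returns 12.
3. In calculate: `value = process()` → value = 12. No exception reaches calculate.
4. `except Exception` is skipped; calculate returns 12.
5. value = 12.
Result: 12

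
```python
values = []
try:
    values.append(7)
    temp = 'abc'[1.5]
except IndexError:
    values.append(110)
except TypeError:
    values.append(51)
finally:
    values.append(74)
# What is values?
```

Step-by-step execution trace:
1. try: `values.append(7)` → values = [7].
2. `temp = 'abc'[1.5]` raises TypeError.
3. `except IndexError` does not match TypeError; skipped.
4. `except TypeError` matches → `values.append(51)` → values = [7, 51].
5. finally always runs: `values.append(74)` → values = [7, 51, 74].
Result: [7, 51, 74]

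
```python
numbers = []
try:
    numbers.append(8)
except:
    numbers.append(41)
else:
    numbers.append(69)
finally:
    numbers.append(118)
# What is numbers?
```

Step-by-step execution trace:
1. try: `numbers.append(8)` → numbers = [8]. No exception raised.
2. `except` is skipped.
3. `else` runs: `numbers.append(69)` → numbers = [8, 69].
4. `finally` always runs: `numbers.append(118)` → numbers = [8, 69, 118].
Result: [8, 69, 118]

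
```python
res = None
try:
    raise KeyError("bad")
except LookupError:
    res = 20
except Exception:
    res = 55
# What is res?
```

Step-by-step execution trace:
1. `raise KeyError(...)` raises KeyError.
2. `except LookupError` matches (KeyError is a subclass of LookupError) → res = 20.
3. `except Exception` is not reached.
Result: 20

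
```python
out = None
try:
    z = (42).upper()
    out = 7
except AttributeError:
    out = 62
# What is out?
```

Step-by-step execution trace:
1. `z = (42).upper()` raises AttributeError.
2. `out = 7` is not reached.
3. `except AttributeError` matches → out = 62.
Result: 62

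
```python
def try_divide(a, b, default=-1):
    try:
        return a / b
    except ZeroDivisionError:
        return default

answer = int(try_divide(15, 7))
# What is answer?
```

Step-by-step execution trace:
1. `try_divide(15, 7)` enters try: `return 15 / 7` → returns 2.142857142857143. No exception raised.
2. `except ZeroDivisionError` is skipped.
3. `int(2.142857142857143)` → 2 → answer = 2.
Result: 2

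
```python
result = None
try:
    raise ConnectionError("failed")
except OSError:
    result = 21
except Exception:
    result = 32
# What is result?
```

Step-by-step execution trace:
1. `raise ConnectionError(...)` raises ConnectionError.
2. `except OSError` matches (ConnectionError is a subclass of OSError) → result = 21.
3. `except Exception` is not reached.
Result: 21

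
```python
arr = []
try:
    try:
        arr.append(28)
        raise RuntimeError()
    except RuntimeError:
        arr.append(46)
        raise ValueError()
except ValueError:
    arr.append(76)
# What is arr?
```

Step-by-step execution trace:
1. Inner try: `arr.append(28)` → arr = [28].
2. `raise RuntimeError()` raises RuntimeError.
3. Inner `except RuntimeError` matches → `arr.append(46)` → arr = [28, 46].
4. `raise ValueError()` raises ValueError; propagates to outer try.
5. Outer `except ValueError` matches → `arr.append(76)` → arr = [28, 46, 76].
Result: [28, 46, 76]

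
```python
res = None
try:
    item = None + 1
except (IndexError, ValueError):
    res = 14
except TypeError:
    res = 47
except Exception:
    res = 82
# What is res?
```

Step-by-step execution trace:
1. `item = None + 1` raises TypeError.
2. `except (IndexError, ValueError)` does not match TypeError; skipped.
3. `except TypeError` matches (exact type match) → res = 47.
4. `except Exception` is not reached.
Result: 47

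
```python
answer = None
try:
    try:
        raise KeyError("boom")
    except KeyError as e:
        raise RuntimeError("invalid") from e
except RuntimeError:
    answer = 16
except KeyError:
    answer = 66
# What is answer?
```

Step-by-step execution trace:
1. Inner try raises KeyError; inner `except KeyError as e` catches it.
2. `raise RuntimeError(...) from e` raises RuntimeError (KeyError is attached as __cause__, but only RuntimeError is active).
3. Outer `except RuntimeError` matches → answer = 16.
4. `except KeyError` is not reached.
Result: 16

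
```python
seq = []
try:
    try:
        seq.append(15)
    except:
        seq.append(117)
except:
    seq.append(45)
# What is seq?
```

Step-by-step execution trace:
1. Inner try: `seq.append(15)` → seq = [15]. No exception raised.
2. Inner `except` is skipped.
3. Inner try completes normally; outer `except` is skipped.
Result: [15]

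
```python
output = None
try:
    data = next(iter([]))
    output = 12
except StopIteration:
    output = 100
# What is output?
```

Step-by-step execution trace:
1. `data = next(iter([]))` raises StopIteration.
2. `output = 12` is not reached.
3. `except StopIteration` matches → output = 100.
Result: 100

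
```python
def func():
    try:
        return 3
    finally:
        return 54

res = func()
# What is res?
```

Step-by-step execution trace:
1. `func()` enters try: `return 3` sets pending return value 3.
2. Before returning, `finally: return 54` runs and overrides the pending return.
3. func() returns 54 → res = 54.
Result: 54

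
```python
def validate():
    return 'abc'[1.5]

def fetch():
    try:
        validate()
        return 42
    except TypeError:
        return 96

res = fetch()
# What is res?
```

Step-by-step execution trace:
1. `fetch()` calls `validate()`.
2. `validate()` evaluates `'abc'[1.5]`, which raises TypeError; it propagates to the caller.
3. `return 42` is not reached.
4. `except TypeError` in fetch matches → returns 96.
5. res = 96.
Result: 96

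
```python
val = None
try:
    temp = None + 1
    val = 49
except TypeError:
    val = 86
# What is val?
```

Step-by-step execution trace:
1. `temp = None + 1` raises TypeError.
2. `val = 49` is not reached.
3. `except TypeError` matches → val = 86.
Result: 86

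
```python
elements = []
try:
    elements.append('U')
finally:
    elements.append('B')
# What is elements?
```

Step-by-step execution trace:
1. try: `elements.append('U')` → elements = ['U'].
2. The try body completes without raising.
3. finally always runs: `elements.append('B')` → elements = ['U', 'B'].
Result: ['U', 'B']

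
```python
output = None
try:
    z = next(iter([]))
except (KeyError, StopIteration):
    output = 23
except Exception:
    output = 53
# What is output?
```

Step-by-step execution trace:
1. `z = next(iter([]))` raises StopIteration.
2. `except (KeyError, StopIteration)` matches (StopIteration is in the tuple) → output = 23.
3. `except Exception` is not reached.
Result: 23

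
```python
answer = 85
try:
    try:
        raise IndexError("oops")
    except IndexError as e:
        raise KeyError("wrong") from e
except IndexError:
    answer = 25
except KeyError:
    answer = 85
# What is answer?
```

Step-by-step execution trace:
1. Inner try raises IndexError; inner `except IndexError as e` catches it.
2. `raise KeyError(...) from e` raises KeyError (IndexError is attached as __cause__, but only KeyError is active).
3. Outer `except IndexError` does not match KeyError; skipped.
4. Outer `except KeyError` matches → answer = 85.
Result: 85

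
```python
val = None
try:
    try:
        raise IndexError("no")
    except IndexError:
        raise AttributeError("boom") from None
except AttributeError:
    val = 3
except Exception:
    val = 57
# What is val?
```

Step-by-step execution trace:
1. Inner try raises IndexError; inner `except IndexError` catches it.
2. `raise AttributeError(...) from None` raises AttributeError (from None suppresses __context__, but the active exception is still AttributeError).
3. Outer `except AttributeError` matches → val = 3.
4. `except Exception` is not reached.
Result: 3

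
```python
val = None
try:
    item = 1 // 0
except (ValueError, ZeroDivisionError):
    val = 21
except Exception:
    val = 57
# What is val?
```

Step-by-step execution trace:
1. `item = 1 // 0` raises ZeroDivisionError.
2. `except (ValueError, ZeroDivisionError)` matches (ZeroDivisionError is in the tuple) → val = 21.
3. `except Exception` is not reached.
Result: 21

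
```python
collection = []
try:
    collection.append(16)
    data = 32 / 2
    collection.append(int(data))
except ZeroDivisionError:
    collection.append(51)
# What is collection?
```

Step-by-step execution trace:
1. try: `collection.append(16)` → collection = [16].
2. `data = 32 / 2` → data = 16.0. No exception raised.
3. `collection.append(int(data))` → collection = [16, 16].
4. `except ZeroDivisionError` is skipped (no exception was raised).
Result: [16, 16]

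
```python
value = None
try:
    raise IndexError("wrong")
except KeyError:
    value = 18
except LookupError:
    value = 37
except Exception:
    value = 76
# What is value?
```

Step-by-step execution trace:
1. `raise IndexError(...)` raises IndexError.
2. `except KeyError` does not match (IndexError is not a subclass of KeyError); skipped.
3. `except LookupError` matches (IndexError is a subclass of LookupError) → value = 37.
4. `except Exception` is not reached.
Result: 37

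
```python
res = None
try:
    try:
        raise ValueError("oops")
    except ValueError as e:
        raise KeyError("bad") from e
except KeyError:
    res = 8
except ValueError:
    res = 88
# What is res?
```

Step-by-step execution trace:
1. Inner try raises ValueError; inner `except ValueError as e` catches it.
2. `raise KeyError(...) from e` raises KeyError (ValueError is attached as __cause__, but only KeyError is active).
3. Outer `except KeyError` matches → res = 8.
4. `except ValueError` is not reached.
Result: 8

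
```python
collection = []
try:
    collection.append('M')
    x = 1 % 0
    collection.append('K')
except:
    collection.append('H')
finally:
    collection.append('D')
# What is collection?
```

Step-by-step execution trace:
1. try: `collection.append('M')` → collection = ['M'].
2. `x = 1 % 0` raises ZeroDivisionError; `collection.append('K')` is not reached.
3. bare `except` matches → `collection.append('H')` → collection = ['M', 'H'].
4. finally always runs: `collection.append('D')` → collection = ['M', 'H', 'D'].
Result: ['M', 'H', 'D']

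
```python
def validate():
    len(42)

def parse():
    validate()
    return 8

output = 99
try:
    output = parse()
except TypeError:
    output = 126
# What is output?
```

Step-by-step execution trace:
1. output starts at 99.
2. try: `parse()` calls `validate()`.
3. `validate()` evaluates `len(42)`, which raises TypeError; it propagates through parse (uncaught).
4. `return 8` in parse is not reached; the assignment to output does not complete.
5. `except TypeError` matches → output = 126.
Result: 126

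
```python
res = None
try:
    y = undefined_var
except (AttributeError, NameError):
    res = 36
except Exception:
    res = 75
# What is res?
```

Step-by-step execution trace:
1. `y = undefined_var` raises NameError.
2. `except (AttributeError, NameError)` matches (NameError is in the tuple) → res = 36.
3. `except Exception` is not reached.
Result: 36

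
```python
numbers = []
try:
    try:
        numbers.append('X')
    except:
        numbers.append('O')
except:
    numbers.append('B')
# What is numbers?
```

Step-by-step execution trace:
1. Inner try: `numbers.append('X')` → numbers = ['X']. No exception raised.
2. Inner `except` is skipped.
3. Inner try completes normally; outer `except` is skipped.
Result: ['X']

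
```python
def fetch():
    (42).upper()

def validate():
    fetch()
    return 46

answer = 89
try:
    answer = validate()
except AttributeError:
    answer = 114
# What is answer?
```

Step-by-step execution trace:
1. answer starts at 89.
2. try: `validate()` calls `fetch()`.
3. `fetch()` evaluates `(42).upper()`, which raises AttributeError; it propagates through validate (uncaught).
4. `return 46` in validate is not reached; the assignment to answer does not complete.
5. `except AttributeError` matches → answer = 114.
Result: 114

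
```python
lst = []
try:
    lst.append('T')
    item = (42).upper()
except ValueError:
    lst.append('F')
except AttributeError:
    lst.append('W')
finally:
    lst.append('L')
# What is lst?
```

Step-by-step execution trace:
1. try: `lst.append('T')` → lst = ['T'].
2. `item = (42).upper()` raises AttributeError.
3. `except ValueError` does not match AttributeError; skipped.
4. `except AttributeError` matches → `lst.append('W')` → lst = ['T', 'W'].
5. finally always runs: `lst.append('L')` → lst = ['T', 'W', 'L'].
Result: ['T', 'W', 'L']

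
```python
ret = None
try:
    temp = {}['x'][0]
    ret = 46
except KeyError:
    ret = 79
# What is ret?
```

Step-by-step execution trace:
1. `temp = {}['x'][0]` raises KeyError.
2. `ret = 46` is not reached.
3. `except KeyError` matches → ret = 79.
Result: 79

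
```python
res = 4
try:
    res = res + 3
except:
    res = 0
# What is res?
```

Step-by-step execution trace:
1. res starts at 4.
2. try: `res = res + 3` → res = 7. No exception raised.
3. `except` is skipped.
Result: 7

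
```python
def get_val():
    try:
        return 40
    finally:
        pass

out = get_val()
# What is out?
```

Step-by-step execution trace:
1. `get_val()` enters try: `return 40` sets pending return value 40.
2. Before returning, `finally: pass` runs (no effect).
3. get_val() returns 40 → out = 40.
Result: 40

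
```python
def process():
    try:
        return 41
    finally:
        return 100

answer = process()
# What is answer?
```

Step-by-step execution trace:
1. `process()` enters try: `return 41` sets pending return value 41.
2. Before returning, `finally: return 100` runs and overrides the pending return.
3. process() returns 100 → answer = 100.
Result: 100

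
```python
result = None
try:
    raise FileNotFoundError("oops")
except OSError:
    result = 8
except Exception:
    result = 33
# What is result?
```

Step-by-step execution trace:
1. `raise FileNotFoundError(...)` raises FileNotFoundError.
2. `except OSError` matches (FileNotFoundError is a subclass of OSError) → result = 8.
3. `except Exception` is not reached.
Result: 8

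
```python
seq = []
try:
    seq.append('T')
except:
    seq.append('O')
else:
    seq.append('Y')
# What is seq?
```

Step-by-step execution trace:
1. try: `seq.append('T')` → seq = ['T']. No exception raised.
2. `except` is skipped.
3. `else` runs (try completed without exception): `seq.append('Y')` → seq = ['T', 'Y'].
Result: ['T', 'Y']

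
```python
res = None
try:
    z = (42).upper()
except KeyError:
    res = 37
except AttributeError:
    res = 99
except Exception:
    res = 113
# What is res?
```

Step-by-step execution trace:
1. `z = (42).upper()` raises AttributeError.
2. `except KeyError` does not match AttributeError; skipped.
3. `except AttributeError` matches → res = 99.
4. Remaining except clauses are skipped.
Result: 99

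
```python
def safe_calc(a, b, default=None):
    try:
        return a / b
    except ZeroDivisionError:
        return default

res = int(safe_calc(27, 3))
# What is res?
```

Step-by-step execution trace:
1. `safe_calc(27, 3)` enters try: `return 27 / 3` → returns 9.0. No exception raised.
2. `except ZeroDivisionError` is skipped.
3. `int(9.0)` → 9 → res = 9.
Result: 9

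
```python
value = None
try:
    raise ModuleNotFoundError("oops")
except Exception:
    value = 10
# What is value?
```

Step-by-step execution trace:
1. `raise ModuleNotFoundError(...)` raises ModuleNotFoundError.
2. `except Exception` matches (ModuleNotFoundError is a subclass of Exception) → value = 10.
Result: 10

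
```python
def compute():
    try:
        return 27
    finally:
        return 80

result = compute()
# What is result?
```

Step-by-step execution trace:
1. `compute()` enters try: `return 27` sets pending return value 27.
2. Before returning, `finally: return 80` runs and overrides the pending return.
3. compute() returns 80 → result = 80.
Result: 80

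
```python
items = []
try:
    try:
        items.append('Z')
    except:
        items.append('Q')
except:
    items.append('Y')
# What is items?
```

Step-by-step execution trace:
1. Inner try: `items.append('Z')` → items = ['Z']. No exception raised.
2. Inner `except` is skipped.
3. Inner try completes normally; outer `except` is skipped.
Result: ['Z']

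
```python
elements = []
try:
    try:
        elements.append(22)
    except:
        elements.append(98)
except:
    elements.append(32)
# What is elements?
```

Step-by-step execution trace:
1. Inner try: `elements.append(22)` → elements = [22]. No exception raised.
2. Inner `except` is skipped.
3. Inner try completes normally; outer `except` is skipped.
Result: [22]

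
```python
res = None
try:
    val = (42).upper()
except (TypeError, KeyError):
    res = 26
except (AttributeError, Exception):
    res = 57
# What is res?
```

Step-by-step execution trace:
1. `val = (42).upper()` raises AttributeError.
2. `except (TypeError, KeyError)` does not match AttributeError; skipped.
3. `except (AttributeError, Exception)` matches (AttributeError is in the tuple) → res = 57.
Result: 57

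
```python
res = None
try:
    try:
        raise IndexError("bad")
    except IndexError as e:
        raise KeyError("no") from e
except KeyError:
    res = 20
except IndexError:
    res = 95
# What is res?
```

Step-by-step execution trace:
1. Inner try raises IndexError; inner `except IndexError as e` catches it.
2. `raise KeyError(...) from e` raises KeyError (IndexError is attached as __cause__, but only KeyError is active).
3. Outer `except KeyError` matches → res = 20.
4. `except IndexError` is not reached.
Result: 20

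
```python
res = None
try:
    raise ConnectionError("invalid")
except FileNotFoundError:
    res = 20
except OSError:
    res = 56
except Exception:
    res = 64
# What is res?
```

Step-by-step execution trace:
1. `raise ConnectionError(...)` raises ConnectionError.
2. `except FileNotFoundError` does not match (ConnectionError is not a subclass of FileNotFoundError); skipped.
3. `except OSError` matches (ConnectionError is a subclass of OSError) → res = 56.
4. `except Exception` is not reached.
Result: 56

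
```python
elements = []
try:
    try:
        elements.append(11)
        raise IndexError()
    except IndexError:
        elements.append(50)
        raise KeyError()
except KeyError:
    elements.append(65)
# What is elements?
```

Step-by-step execution trace:
1. Inner try: `elements.append(11)` → elements = [11].
2. `raise IndexError()` raises IndexError.
3. Inner `except IndexError` matches → `elements.append(50)` → elements = [11, 50].
4. `raise KeyError()` raises KeyError; propagates to outer try.
5. Outer `except KeyError` matches → `elements.append(65)` → elements = [11, 50, 65].
Result: [11, 50, 65]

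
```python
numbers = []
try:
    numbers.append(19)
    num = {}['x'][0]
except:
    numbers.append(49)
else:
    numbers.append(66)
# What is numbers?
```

Step-by-step execution trace:
1. try: `numbers.append(19)` → numbers = [19].
2. `num = {}['x'][0]` raises KeyError.
3. bare `except` matches → `numbers.append(49)` → numbers = [19, 49].
4. `else` is skipped (an exception was raised).
Result: [19, 49]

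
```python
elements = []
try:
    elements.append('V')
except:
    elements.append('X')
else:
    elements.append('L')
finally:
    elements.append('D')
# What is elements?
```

Step-by-step execution trace:
1. try: `elements.append('V')` → elements = ['V']. No exception raised.
2. `except` is skipped.
3. `else` runs: `elements.append('L')` → elements = ['V', 'L'].
4. `finally` always runs: `elements.append('D')` → elements = ['V', 'L', 'D'].
Result: ['V', 'L', 'D']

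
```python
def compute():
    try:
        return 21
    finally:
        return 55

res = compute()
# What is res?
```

Step-by-step execution trace:
1. `compute()` enters try: `return 21` sets pending return value 21.
2. Before returning, `finally: return 55` runs and overrides the pending return.
3. compute() returns 55 → res = 55.
Result: 55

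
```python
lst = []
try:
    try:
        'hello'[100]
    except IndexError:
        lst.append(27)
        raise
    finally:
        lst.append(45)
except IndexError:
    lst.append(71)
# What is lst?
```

Step-by-step execution trace:
1. Inner try: `'hello'[100]` raises IndexError.
2. Inner `except IndexError` matches → `lst.append(27)` → lst = [27].
3. bare `raise` re-raises IndexError.
4. Inner `finally` runs during unwinding: `lst.append(45)` → lst = [27, 45].
5. Outer `except IndexError` matches → `lst.append(71)` → lst = [27, 45, 71].
Result: [27, 45, 71]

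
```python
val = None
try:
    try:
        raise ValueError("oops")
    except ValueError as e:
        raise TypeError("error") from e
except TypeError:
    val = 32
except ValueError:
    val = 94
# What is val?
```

Step-by-step execution trace:
1. Inner try raises ValueError; inner `except ValueError as e` catches it.
2. `raise TypeError(...) from e` raises TypeError (ValueError is attached as __cause__, but only TypeError is active).
3. Outer `except TypeError` matches → val = 32.
4. `except ValueError` is not reached.
Result: 32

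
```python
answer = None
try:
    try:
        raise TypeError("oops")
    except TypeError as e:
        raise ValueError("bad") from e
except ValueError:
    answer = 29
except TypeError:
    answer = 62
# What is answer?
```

Step-by-step execution trace:
1. Inner try raises TypeError; inner `except TypeError as e` catches it.
2. `raise ValueError(...) from e` raises ValueError (TypeError is attached as __cause__, but only ValueError is active).
3. Outer `except ValueError` matches → answer = 29.
4. `except TypeError` is not reached.
Result: 29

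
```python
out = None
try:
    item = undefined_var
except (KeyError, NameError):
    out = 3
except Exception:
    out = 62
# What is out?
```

Step-by-step execution trace:
1. `item = undefined_var` raises NameError.
2. `except (KeyError, NameError)` matches (NameError is in the tuple) → out = 3.
3. `except Exception` is not reached.
Result: 3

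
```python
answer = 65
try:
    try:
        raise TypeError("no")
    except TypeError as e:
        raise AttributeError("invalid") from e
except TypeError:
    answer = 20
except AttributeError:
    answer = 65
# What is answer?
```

Step-by-step execution trace:
1. Inner try raises TypeError; inner `except TypeError as e` catches it.
2. `raise AttributeError(...) from e` raises AttributeError (TypeError is attached as __cause__, but only AttributeError is active).
3. Outer `except TypeError` does not match AttributeError; skipped.
4. Outer `except AttributeError` matches → answer = 65.
Result: 65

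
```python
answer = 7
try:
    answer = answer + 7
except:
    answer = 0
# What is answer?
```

Step-by-step execution trace:
1. answer starts at 7.
2. try: `answer = answer + 7` → answer = 14. No exception raised.
3. `except` is skipped.
Result: 14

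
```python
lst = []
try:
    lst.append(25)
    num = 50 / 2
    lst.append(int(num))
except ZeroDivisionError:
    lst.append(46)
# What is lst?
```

Step-by-step execution trace:
1. try: `lst.append(25)` → lst = [25].
2. `num = 50 / 2` → num = 25.0. No exception raised.
3. `lst.append(int(num))` → lst = [25, 25].
4. `except ZeroDivisionError` is skipped (no exception was raised).
Result: [25, 25]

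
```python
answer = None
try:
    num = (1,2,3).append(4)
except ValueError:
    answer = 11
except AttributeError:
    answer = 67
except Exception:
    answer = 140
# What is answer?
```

Step-by-step execution trace:
1. `num = (1,2,3).append(4)` raises AttributeError.
2. `except ValueError` does not match AttributeError; skipped.
3. `except AttributeError` matches → answer = 67.
4. Remaining except clauses are skipped.
Result: 67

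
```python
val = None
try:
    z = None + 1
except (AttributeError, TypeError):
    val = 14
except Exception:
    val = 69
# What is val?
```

Step-by-step execution trace:
1. `z = None + 1` raises TypeError.
2. `except (AttributeError, TypeError)` matches (TypeError is in the tuple) → val = 14.
3. `except Exception` is not reached.
Result: 14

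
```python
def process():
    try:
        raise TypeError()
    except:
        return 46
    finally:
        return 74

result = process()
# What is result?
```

Step-by-step execution trace:
1. `process()` enters try: `raise TypeError()` raises TypeError.
2. bare `except` matches → `return 46` sets pending return value 46.
3. Before returning, `finally: return 74` runs and overrides the pending return.
4. process() returns 74 → result = 74.
Result: 74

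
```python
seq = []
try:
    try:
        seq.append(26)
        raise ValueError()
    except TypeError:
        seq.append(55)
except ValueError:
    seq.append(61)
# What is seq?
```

Step-by-step execution trace:
1. Inner try: `seq.append(26)` → seq = [26].
2. `raise ValueError()` raises ValueError.
3. Inner `except TypeError` does not match ValueError; exception propagates to outer try.
4. Outer `except ValueError` matches → `seq.append(61)` → seq = [26, 61].
Result: [26, 61]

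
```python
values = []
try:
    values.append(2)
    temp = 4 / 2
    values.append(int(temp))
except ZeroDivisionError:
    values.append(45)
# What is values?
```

Step-by-step execution trace:
1. try: `values.append(2)` → values = [2].
2. `temp = 4 / 2` → temp = 2.0. No exception raised.
3. `values.append(int(temp))` → values = [2, 2].
4. `except ZeroDivisionError` is skipped (no exception was raised).
Result: [2, 2]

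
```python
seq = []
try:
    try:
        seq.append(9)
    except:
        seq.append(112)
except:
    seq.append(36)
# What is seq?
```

Step-by-step execution trace:
1. Inner try: `seq.append(9)` → seq = [9]. No exception raised.
2. Inner `except` is skipped.
3. Inner try completes normally; outer `except` is skipped.
Result: [9]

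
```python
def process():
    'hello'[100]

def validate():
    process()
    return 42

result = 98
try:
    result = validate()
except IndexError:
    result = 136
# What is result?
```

Step-by-step execution trace:
1. result starts at 98.
2. try: `validate()` calls `process()`.
3. `process()` evaluates `'hello'[100]`, which raises IndexError; it propagates through validate (uncaught).
4. `return 42` in validate is not reached; the assignment to result does not complete.
5. `except IndexError` matches → result = 136.
Result: 136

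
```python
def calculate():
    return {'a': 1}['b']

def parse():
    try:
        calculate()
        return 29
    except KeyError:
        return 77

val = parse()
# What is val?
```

Step-by-step execution trace:
1. `parse()` calls `calculate()`.
2. `calculate()` evaluates `{'a': 1}['b']`, which raises KeyError; it propagates to the caller.
3. `return 29` is not reached.
4. `except KeyError` in parse matches → returns 77.
5. val = 77.
Result: 77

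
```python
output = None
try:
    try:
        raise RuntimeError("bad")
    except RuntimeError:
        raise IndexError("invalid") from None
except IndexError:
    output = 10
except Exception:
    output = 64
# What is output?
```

Step-by-step execution trace:
1. Inner try raises RuntimeError; inner `except RuntimeError` catches it.
2. `raise IndexError(...) from None` raises IndexError (from None suppresses __context__, but the active exception is still IndexError).
3. Outer `except IndexError` matches → output = 10.
4. `except Exception` is not reached.
Result: 10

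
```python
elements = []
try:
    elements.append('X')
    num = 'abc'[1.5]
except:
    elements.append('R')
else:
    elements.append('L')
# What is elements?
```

Step-by-step execution trace:
1. try: `elements.append('X')` → elements = ['X'].
2. `num = 'abc'[1.5]` raises TypeError.
3. bare `except` matches → `elements.append('R')` → elements = ['X', 'R'].
4. `else` is skipped (an exception was raised).
Result: ['X', 'R']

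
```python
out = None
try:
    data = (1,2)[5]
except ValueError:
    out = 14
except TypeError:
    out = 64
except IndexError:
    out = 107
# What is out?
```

Step-by-step execution trace:
1. `data = (1,2)[5]` raises IndexError.
2. `except ValueError` does not match IndexError; skipped.
3. `except TypeError` does not match IndexError; skipped.
4. `except IndexError` matches → out = 107.
Result: 107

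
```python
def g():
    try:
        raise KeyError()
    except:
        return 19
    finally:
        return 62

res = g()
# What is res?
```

Step-by-step execution trace:
1. `g()` enters try: `raise KeyError()` raises KeyError.
2. bare `except` matches → `return 19` sets pending return value 19.
3. Before returning, `finally: return 62` runs and overrides the pending return.
4. g() returns 62 → res = 62.
Result: 62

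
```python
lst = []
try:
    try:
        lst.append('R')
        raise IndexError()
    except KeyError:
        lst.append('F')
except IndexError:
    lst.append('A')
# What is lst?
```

Step-by-step execution trace:
1. Inner try: `lst.append('R')` → lst = ['R'].
2. `raise IndexError()` raises IndexError.
3. Inner `except KeyError` does not match IndexError; exception propagates to outer try.
4. Outer `except IndexError` matches → `lst.append('A')` → lst = ['R', 'A'].
Result: ['R', 'A']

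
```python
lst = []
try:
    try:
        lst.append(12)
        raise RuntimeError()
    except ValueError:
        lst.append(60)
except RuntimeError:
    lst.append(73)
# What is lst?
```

Step-by-step execution trace:
1. Inner try: `lst.append(12)` → lst = [12].
2. `raise RuntimeError()` raises RuntimeError.
3. Inner `except ValueError` does not match RuntimeError; exception propagates to outer try.
4. Outer `except RuntimeError` matches → `lst.append(73)` → lst = [12, 73].
Result: [12, 73]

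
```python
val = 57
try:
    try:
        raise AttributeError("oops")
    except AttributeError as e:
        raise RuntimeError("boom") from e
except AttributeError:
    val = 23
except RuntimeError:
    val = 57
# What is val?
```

Step-by-step execution trace:
1. Inner try raises AttributeError; inner `except AttributeError as e` catches it.
2. `raise RuntimeError(...) from e` raises RuntimeError (AttributeError is attached as __cause__, but only RuntimeError is active).
3. Outer `except AttributeError` does not match RuntimeError; skipped.
4. Outer `except RuntimeError` matches → val = 57.
Result: 57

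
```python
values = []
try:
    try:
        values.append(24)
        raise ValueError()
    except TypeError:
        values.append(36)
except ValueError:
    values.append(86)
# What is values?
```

Step-by-step execution trace:
1. Inner try: `values.append(24)` → values = [24].
2. `raise ValueError()` raises ValueError.
3. Inner `except TypeError` does not match ValueError; exception propagates to outer try.
4. Outer `except ValueError` matches → `values.append(86)` → values = [24, 86].
Result: [24, 86]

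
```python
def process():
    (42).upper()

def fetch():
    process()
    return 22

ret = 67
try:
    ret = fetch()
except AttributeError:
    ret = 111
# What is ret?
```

Step-by-step execution trace:
1. ret starts at 67.
2. try: `fetch()` calls `process()`.
3. `process()` evaluates `(42).upper()`, which raises AttributeError; it propagates through fetch (uncaught).
4. `return 22` in fetch is not reached; the assignment to ret does not complete.
5. `except AttributeError` matches → ret = 111.
Result: 111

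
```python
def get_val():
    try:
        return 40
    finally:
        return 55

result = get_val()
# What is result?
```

Step-by-step execution trace:
1. `get_val()` enters try: `return 40` sets pending return value 40.
2. Before returning, `finally: return 55` runs and overrides the pending return.
3. get_val() returns 55 → result = 55.
Result: 55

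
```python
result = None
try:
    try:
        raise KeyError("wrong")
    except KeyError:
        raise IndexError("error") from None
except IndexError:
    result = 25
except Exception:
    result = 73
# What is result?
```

Step-by-step execution trace:
1. Inner try raises KeyError; inner `except KeyError` catches it.
2. `raise IndexError(...) from None` raises IndexError (from None suppresses __context__, but the active exception is still IndexError).
3. Outer `except IndexError` matches → result = 25.
4. `except Exception` is not reached.
Result: 25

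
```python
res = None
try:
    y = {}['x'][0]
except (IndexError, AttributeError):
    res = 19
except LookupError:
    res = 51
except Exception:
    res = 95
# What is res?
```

Step-by-step execution trace:
1. `y = {}['x'][0]` raises KeyError.
2. `except (IndexError, AttributeError)` does not match KeyError; skipped.
3. `except LookupError` matches (KeyError is a subclass of LookupError) → res = 51.
4. `except Exception` is not reached.
Result: 51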